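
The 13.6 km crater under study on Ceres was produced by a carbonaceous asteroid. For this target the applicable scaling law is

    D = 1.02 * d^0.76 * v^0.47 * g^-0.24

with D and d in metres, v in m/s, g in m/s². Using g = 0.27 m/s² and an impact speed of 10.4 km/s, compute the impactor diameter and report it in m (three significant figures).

Rearranging for d: d = [D / (1.02 · 10400^0.47 · 0.27^-0.24)]^(1/0.76).
D = 13600 m.
10400^0.47 = 77.27
0.27^-0.24 = 1.369
Denominator = 1.02 × 77.27 × 1.369 = 107.9
D / 107.9 = 13600 / 107.9 = 126.0
d = 126.0^(1/0.76) = 126.0^1.3158 = 580.3 m

d ≈ 580 m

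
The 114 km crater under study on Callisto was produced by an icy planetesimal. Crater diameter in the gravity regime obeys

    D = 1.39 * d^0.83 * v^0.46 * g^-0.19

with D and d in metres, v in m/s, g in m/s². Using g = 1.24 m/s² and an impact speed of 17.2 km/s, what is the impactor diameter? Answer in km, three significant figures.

d ≈ 3.93 km

Rearranging for d: d = [D / (1.39 · 17200^0.46 · 1.24^-0.19)]^(1/0.83).
D = 114000 m.
17200^0.46 = 88.79
1.24^-0.19 = 0.9600
Denominator = 1.39 × 88.79 × 0.9600 = 118.5
D / 118.5 = 114000 / 118.5 = 962.0
d = 962.0^(1/0.83) = 962.0^1.2048 = 3928 m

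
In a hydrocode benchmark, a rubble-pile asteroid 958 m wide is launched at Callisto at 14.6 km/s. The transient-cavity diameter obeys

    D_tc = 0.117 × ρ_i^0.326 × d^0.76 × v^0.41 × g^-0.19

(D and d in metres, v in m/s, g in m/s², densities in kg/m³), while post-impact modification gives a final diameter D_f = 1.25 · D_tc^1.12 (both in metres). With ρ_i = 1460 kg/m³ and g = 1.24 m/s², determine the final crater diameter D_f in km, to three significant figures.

D_f ≈ 43.5 km

v = 14600 m/s.
ρ_i^0.326 = 1460^0.326 = 10.75
d^0.76 = 958^0.76 = 184.4
v^0.41 = 14600^0.41 = 50.98
g^-0.19 = 1.24^-0.19 = 0.9600
D_tc = 0.117 × 10.75 × 184.4 × 50.98 × 0.9600 = 11350 m
D_f = 1.25 × (11350)^1.12 = 43502 m
     = 43.50 km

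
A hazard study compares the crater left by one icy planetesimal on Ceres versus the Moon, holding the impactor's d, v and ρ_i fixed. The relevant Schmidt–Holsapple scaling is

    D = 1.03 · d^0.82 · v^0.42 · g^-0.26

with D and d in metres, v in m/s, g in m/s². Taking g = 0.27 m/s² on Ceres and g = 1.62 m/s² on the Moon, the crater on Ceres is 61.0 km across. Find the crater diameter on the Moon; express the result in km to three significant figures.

All impactor-dependent factors cancel in the ratio, leaving D_Moon/D_Ceres = (g_Moon/g_Ceres)^-0.26.
(1.62/0.27)^-0.26 = 6.000^-0.26 = 0.6276
D_Moon = 0.6276 × 61.0 km = 38.3 km

D ≈ 38.3 km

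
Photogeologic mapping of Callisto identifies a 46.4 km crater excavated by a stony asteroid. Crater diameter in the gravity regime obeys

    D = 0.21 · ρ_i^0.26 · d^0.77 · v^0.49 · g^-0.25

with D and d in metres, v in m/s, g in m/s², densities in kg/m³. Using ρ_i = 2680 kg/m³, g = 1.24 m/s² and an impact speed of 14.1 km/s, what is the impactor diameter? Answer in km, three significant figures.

d ≈ 1.49 km

Rearranging for d: d = [D / (0.21 · 2680^0.26 · 14100^0.49 · 1.24^-0.25)]^(1/0.77).
D = 46400 m.
2680^0.26 = 7.786
14100^0.49 = 107.9
1.24^-0.25 = 0.9476
Denominator = 0.21 × 7.786 × 107.9 × 0.9476 = 167.2
D / 167.2 = 46400 / 167.2 = 277.5
d = 277.5^(1/0.77) = 277.5^1.2987 = 1490 m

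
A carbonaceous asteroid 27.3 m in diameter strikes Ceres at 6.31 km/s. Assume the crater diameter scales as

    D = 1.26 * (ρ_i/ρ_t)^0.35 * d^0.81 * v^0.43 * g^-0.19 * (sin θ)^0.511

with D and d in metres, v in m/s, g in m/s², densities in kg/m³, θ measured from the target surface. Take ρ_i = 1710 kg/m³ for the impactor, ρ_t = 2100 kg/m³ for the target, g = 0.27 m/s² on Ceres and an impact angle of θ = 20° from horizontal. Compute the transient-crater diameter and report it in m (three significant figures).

D ≈ 545 m

In SI units: v = 6310 m/s.
(ρ_i/ρ_t)^0.35 = (1710/2100)^0.35 = 0.9306
d^0.81 = 27.3^0.81 = 14.56
v^0.43 = 6310^0.43 = 43.05
g^-0.19 = 0.27^-0.19 = 1.282
(sin 20°)^0.511 = 0.3420^0.511 = 0.5779
D = 1.26 × 0.9306 × 14.56 × 43.05 × 1.282 × 0.5779 = 544.5 m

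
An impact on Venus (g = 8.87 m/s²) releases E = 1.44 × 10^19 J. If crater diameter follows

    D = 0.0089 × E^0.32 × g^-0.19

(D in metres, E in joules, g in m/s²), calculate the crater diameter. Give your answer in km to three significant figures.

D ≈ 7.94 km

E^0.32 = (1.44 × 10^19)^0.32 = 1.351 × 10^6
g^-0.19 = 8.87^-0.19 = 0.6605
D = 0.0089 × 1.351 × 10^6 × 0.6605 = 7942 m
   = 7.942 km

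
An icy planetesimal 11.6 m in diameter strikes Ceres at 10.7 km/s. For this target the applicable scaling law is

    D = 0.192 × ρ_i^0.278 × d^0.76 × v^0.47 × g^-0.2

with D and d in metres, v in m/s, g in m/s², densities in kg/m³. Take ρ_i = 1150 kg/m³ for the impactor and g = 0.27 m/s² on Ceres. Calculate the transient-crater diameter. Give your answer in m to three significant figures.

D ≈ 893 m

In SI units: v = 10700 m/s.
ρ_i^0.278 = 1150^0.278 = 7.094
d^0.76 = 11.6^0.76 = 6.442
v^0.47 = 10700^0.47 = 78.31
g^-0.2 = 0.27^-0.2 = 1.299
D = 0.192 × 7.094 × 6.442 × 78.31 × 1.299 = 892.6 m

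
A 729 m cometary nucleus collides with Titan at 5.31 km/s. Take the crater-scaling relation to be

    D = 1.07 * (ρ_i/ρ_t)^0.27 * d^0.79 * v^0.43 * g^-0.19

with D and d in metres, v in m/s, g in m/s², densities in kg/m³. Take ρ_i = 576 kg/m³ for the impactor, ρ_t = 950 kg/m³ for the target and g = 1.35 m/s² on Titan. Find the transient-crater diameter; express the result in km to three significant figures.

In SI units: v = 5310 m/s.
(ρ_i/ρ_t)^0.27 = (576/950)^0.27 = 0.8736
d^0.79 = 729^0.79 = 182.6
v^0.43 = 5310^0.43 = 39.98
g^-0.19 = 1.35^-0.19 = 0.9446
D = 1.07 × 0.8736 × 182.6 × 39.98 × 0.9446 = 6446 m
   = 6.446 km

D ≈ 6.45 km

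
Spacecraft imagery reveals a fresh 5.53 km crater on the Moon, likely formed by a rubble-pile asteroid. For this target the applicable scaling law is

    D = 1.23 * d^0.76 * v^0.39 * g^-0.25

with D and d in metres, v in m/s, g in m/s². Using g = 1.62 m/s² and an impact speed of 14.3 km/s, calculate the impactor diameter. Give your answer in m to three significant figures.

d ≈ 553 m

Rearranging for d: d = [D / (1.23 · 14300^0.39 · 1.62^-0.25)]^(1/0.76).
D = 5530 m.
14300^0.39 = 41.74
1.62^-0.25 = 0.8864
Denominator = 1.23 × 41.74 × 0.8864 = 45.51
D / 45.51 = 5530 / 45.51 = 121.5
d = 121.5^(1/0.76) = 121.5^1.3158 = 553.2 m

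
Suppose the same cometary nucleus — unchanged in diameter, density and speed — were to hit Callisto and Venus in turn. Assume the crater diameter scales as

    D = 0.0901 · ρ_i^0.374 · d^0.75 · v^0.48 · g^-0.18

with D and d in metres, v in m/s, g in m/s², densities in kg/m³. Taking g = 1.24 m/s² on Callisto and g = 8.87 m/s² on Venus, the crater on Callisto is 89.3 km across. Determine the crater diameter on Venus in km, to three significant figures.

D ≈ 62.7 km

All impactor-dependent factors cancel in the ratio, leaving D_Venus/D_Callisto = (g_Venus/g_Callisto)^-0.18.
(8.87/1.24)^-0.18 = 7.153^-0.18 = 0.7018
D_Venus = 0.7018 × 89.3 km = 62.7 km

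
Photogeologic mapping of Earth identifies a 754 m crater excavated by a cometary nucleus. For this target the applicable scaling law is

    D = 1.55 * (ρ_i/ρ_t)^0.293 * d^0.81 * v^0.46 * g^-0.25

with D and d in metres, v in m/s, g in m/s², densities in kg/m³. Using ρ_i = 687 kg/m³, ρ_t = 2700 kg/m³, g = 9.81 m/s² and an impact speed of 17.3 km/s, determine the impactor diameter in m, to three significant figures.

Rearranging for d: d = [D / (1.55 · (687/2700)^0.293 · 17300^0.46 · 9.81^-0.25)]^(1/0.81).
(687/2700)^0.293 = 0.6696
17300^0.46 = 89.02
9.81^-0.25 = 0.5650
Denominator = 1.55 × 0.6696 × 89.02 × 0.5650 = 52.20
D / 52.20 = 754 / 52.20 = 14.44
d = 14.44^(1/0.81) = 14.44^1.2346 = 27.01 m

d ≈ 27.0 m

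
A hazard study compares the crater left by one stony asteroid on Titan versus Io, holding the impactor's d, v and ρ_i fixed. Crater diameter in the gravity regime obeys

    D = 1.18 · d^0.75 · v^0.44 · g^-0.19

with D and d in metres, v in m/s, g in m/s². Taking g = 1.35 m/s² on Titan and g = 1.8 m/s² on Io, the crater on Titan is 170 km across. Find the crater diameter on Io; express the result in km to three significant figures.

D ≈ 161 km

All impactor-dependent factors cancel in the ratio, leaving D_Io/D_Titan = (g_Io/g_Titan)^-0.19.
(1.8/1.35)^-0.19 = 1.333^-0.19 = 0.9469
D_Io = 0.9469 × 170 km = 161 km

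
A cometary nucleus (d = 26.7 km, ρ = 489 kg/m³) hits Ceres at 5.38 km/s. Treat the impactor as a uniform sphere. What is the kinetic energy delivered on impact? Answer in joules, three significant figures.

E ≈ 7.05 × 10^22 J

d = 26700 m; v = 5380 m/s.
Mass m = (π/6) ρ d³ = (π/6) × 489 × (26700)³ = 4.874 × 10^15 kg
E = ½ m v² = 0.5 × 4.874 × 10^15 × (5380)² = 7.054 × 10^22 J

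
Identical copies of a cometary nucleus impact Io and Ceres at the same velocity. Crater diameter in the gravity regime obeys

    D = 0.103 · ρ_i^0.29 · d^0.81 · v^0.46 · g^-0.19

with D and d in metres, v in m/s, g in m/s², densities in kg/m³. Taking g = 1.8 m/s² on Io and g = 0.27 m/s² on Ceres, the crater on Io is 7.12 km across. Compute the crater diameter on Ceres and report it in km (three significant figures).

All impactor-dependent factors cancel in the ratio, leaving D_Ceres/D_Io = (g_Ceres/g_Io)^-0.19.
(0.27/1.8)^-0.19 = 0.1500^-0.19 = 1.434
D_Ceres = 1.434 × 7.12 km = 10.2 km

D ≈ 10.2 km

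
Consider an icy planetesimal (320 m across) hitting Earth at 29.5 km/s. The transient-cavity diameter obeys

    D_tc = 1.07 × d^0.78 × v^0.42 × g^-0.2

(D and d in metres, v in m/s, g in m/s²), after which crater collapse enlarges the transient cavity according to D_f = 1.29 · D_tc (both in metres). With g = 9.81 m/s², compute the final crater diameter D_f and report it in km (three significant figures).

D_f ≈ 5.93 km

v = 29500 m/s.
d^0.78 = 320^0.78 = 89.95
v^0.42 = 29500^0.42 = 75.39
g^-0.2 = 9.81^-0.2 = 0.6334
D_tc = 1.07 × 89.95 × 75.39 × 0.6334 = 4596 m
D_f = 1.29 × 4596 = 5929 m
     = 5.929 km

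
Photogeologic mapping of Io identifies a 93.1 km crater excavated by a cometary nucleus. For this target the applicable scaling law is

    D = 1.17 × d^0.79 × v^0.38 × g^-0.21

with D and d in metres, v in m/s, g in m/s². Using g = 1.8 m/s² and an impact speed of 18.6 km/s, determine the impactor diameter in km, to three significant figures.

Rearranging for d: d = [D / (1.17 · 18600^0.38 · 1.8^-0.21)]^(1/0.79).
D = 93100 m.
18600^0.38 = 41.92
1.8^-0.21 = 0.8839
Denominator = 1.17 × 41.92 × 0.8839 = 43.35
D / 43.35 = 93100 / 43.35 = 2148
d = 2148^(1/0.79) = 2148^1.2658 = 16508 m

d ≈ 16.5 km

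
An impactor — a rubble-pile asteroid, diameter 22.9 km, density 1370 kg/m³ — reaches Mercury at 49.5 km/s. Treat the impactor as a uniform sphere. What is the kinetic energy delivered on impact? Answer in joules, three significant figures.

d = 22900 m; v = 49500 m/s.
Mass m = (π/6) ρ d³ = (π/6) × 1370 × (22900)³ = 8.614 × 10^15 kg
E = ½ m v² = 0.5 × 8.614 × 10^15 × (49500)² = 1.055 × 10^25 J

E ≈ 1.06 × 10^25 J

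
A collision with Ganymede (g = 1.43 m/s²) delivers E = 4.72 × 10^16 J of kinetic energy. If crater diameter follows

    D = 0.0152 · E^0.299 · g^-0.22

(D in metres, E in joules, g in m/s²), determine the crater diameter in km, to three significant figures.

D ≈ 1.36 km

E^0.299 = (4.72 × 10^16)^0.299 = 9.672 × 10^4
g^-0.22 = 1.43^-0.22 = 0.9243
D = 0.0152 × 9.672 × 10^4 × 0.9243 = 1359 m
   = 1.359 km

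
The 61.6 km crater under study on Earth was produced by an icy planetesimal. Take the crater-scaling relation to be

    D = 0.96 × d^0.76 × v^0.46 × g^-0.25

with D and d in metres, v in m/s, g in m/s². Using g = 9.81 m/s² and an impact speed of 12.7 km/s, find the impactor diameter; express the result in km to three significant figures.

d ≈ 14.7 km

Rearranging for d: d = [D / (0.96 · 12700^0.46 · 9.81^-0.25)]^(1/0.76).
D = 61600 m.
12700^0.46 = 77.22
9.81^-0.25 = 0.5650
Denominator = 0.96 × 77.22 × 0.5650 = 41.88
D / 41.88 = 61600 / 41.88 = 1471
d = 1471^(1/0.76) = 1471^1.3158 = 14721 m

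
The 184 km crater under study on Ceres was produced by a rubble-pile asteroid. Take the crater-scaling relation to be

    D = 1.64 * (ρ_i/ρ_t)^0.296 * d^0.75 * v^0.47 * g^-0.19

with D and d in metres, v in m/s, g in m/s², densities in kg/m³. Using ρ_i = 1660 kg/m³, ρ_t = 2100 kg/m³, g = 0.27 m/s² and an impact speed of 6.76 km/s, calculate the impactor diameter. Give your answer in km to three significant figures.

Rearranging for d: d = [D / (1.64 · (1660/2100)^0.296 · 6760^0.47 · 0.27^-0.19)]^(1/0.75).
D = 184000 m.
(1660/2100)^0.296 = 0.9328
6760^0.47 = 63.11
0.27^-0.19 = 1.282
Denominator = 1.64 × 0.9328 × 63.11 × 1.282 = 123.8
D / 123.8 = 184000 / 123.8 = 1486
d = 1486^(1/0.75) = 1486^1.3333 = 16953 m

d ≈ 17.0 km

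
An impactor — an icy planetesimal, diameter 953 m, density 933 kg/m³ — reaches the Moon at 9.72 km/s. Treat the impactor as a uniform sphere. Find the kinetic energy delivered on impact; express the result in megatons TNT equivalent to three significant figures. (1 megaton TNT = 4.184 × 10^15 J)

E ≈ 4770 Mt TNT

v = 9720 m/s.
Mass m = (π/6) ρ d³ = (π/6) × 933 × (953)³ = 4.228 × 10^11 kg
E = ½ m v² = 0.5 × 4.228 × 10^11 × (9720)² = 1.997 × 10^19 J
   = 1.997 × 10^19 / 4.184×10^15 = 4773 Mt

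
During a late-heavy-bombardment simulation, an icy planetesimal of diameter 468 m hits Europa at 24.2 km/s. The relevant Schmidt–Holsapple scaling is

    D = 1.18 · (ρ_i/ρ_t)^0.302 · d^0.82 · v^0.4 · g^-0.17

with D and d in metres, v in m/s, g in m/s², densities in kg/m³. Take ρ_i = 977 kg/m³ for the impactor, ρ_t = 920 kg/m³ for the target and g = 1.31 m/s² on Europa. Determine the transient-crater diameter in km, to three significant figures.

D ≈ 10.1 km

In SI units: v = 24200 m/s.
(ρ_i/ρ_t)^0.302 = (977/920)^0.302 = 1.018
d^0.82 = 468^0.82 = 154.7
v^0.4 = 24200^0.4 = 56.69
g^-0.17 = 1.31^-0.17 = 0.9551
D = 1.18 × 1.018 × 154.7 × 56.69 × 0.9551 = 10062 m
   = 10.06 km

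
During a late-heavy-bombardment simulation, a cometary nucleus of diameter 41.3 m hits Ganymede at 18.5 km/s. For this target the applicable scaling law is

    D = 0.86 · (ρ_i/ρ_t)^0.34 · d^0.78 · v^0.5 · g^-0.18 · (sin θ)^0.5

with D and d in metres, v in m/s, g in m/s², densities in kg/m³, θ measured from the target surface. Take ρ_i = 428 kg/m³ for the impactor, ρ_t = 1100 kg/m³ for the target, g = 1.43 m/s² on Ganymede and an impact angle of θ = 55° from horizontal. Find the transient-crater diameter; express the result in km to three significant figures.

D ≈ 1.31 km

In SI units: v = 18500 m/s.
(ρ_i/ρ_t)^0.34 = (428/1100)^0.34 = 0.7255
d^0.78 = 41.3^0.78 = 18.22
v^0.5 = 18500^0.5 = 136.0
g^-0.18 = 1.43^-0.18 = 0.9376
(sin 55°)^0.5 = 0.8192^0.5 = 0.9051
D = 0.86 × 0.7255 × 18.22 × 136.0 × 0.9376 × 0.9051 = 1312 m
   = 1.312 km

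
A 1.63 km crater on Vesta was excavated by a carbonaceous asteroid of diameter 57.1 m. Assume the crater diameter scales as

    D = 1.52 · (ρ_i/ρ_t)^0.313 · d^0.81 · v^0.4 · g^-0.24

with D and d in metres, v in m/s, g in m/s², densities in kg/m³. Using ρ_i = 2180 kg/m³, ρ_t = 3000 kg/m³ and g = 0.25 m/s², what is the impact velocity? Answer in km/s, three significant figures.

Rearranging for v: v = [D / (1.52 · (2180/3000)^0.313 · 57.1^0.81 · 0.25^-0.24)]^(1/0.4).
D = 1630 m.
(2180/3000)^0.313 = 0.9049
57.1^0.81 = 26.48
0.25^-0.24 = 1.395
Denominator = 1.52 × 0.9049 × 26.48 × 1.395 = 50.81
D / 50.81 = 1630 / 50.81 = 32.08
v = 32.08^(1/0.4) = 32.08^2.5 = 5829 m/s

v ≈ 5.83 km/s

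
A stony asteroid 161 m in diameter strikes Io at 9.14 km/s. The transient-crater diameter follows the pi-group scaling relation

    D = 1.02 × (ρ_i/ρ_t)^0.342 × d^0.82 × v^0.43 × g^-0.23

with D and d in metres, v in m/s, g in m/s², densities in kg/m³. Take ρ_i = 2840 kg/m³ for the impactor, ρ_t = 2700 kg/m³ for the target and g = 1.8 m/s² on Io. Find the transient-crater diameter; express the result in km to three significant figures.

In SI units: v = 9140 m/s.
(ρ_i/ρ_t)^0.342 = (2840/2700)^0.342 = 1.017
d^0.82 = 161^0.82 = 64.51
v^0.43 = 9140^0.43 = 50.49
g^-0.23 = 1.8^-0.23 = 0.8735
D = 1.02 × 1.017 × 64.51 × 50.49 × 0.8735 = 2951 m
   = 2.951 km

D ≈ 2.95 km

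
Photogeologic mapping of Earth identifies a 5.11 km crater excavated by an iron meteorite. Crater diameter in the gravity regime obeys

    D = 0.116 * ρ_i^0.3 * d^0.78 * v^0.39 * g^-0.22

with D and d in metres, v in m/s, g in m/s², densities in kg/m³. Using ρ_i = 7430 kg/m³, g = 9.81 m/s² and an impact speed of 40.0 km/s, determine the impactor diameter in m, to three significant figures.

d ≈ 278 m

Rearranging for d: d = [D / (0.116 · 7430^0.3 · 40000^0.39 · 9.81^-0.22)]^(1/0.78).
D = 5110 m.
7430^0.3 = 14.50
40000^0.39 = 62.35
9.81^-0.22 = 0.6051
Denominator = 0.116 × 14.50 × 62.35 × 0.6051 = 63.46
D / 63.46 = 5110 / 63.46 = 80.52
d = 80.52^(1/0.78) = 80.52^1.2821 = 277.7 m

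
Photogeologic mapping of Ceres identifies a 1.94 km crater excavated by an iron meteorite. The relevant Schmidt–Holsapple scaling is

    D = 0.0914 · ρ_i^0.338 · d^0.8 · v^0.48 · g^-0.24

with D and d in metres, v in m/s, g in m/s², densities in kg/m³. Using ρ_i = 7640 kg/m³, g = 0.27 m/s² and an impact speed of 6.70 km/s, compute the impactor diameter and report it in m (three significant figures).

d ≈ 20.0 m

Rearranging for d: d = [D / (0.0914 · 7640^0.338 · 6700^0.48 · 0.27^-0.24)]^(1/0.8).
D = 1940 m.
7640^0.338 = 20.53
6700^0.48 = 68.63
0.27^-0.24 = 1.369
Denominator = 0.0914 × 20.53 × 68.63 × 1.369 = 176.3
D / 176.3 = 1940 / 176.3 = 11.00
d = 11.00^(1/0.8) = 11.00^1.25 = 20.03 m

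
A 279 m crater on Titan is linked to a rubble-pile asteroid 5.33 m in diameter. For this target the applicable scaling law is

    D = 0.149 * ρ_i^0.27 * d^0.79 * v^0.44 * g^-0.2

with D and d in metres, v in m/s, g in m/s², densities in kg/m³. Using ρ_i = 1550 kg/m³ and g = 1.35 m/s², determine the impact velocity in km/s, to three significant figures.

v ≈ 17.1 km/s

Rearranging for v: v = [D / (0.149 · 1550^0.27 · 5.33^0.79 · 1.35^-0.2)]^(1/0.44).
1550^0.27 = 7.268
5.33^0.79 = 3.751
1.35^-0.2 = 0.9417
Denominator = 0.149 × 7.268 × 3.751 × 0.9417 = 3.825
D / 3.825 = 279 / 3.825 = 72.94
v = 72.94^(1/0.44) = 72.94^2.2727 = 17138 m/s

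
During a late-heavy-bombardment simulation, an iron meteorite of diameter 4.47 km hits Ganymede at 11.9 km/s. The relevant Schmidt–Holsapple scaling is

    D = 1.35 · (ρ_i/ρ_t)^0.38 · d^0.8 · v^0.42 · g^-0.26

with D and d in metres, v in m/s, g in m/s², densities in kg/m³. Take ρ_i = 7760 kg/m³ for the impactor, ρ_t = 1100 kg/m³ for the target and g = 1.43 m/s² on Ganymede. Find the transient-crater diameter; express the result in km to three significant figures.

In SI units: d = 4470 m, v = 11900 m/s.
(ρ_i/ρ_t)^0.38 = (7760/1100)^0.38 = 2.101
d^0.8 = 4470^0.8 = 832.2
v^0.42 = 11900^0.42 = 51.49
g^-0.26 = 1.43^-0.26 = 0.9112
D = 1.35 × 2.101 × 832.2 × 51.49 × 0.9112 = 1.107 × 10^5 m
   = 110.7 km

D ≈ 111 km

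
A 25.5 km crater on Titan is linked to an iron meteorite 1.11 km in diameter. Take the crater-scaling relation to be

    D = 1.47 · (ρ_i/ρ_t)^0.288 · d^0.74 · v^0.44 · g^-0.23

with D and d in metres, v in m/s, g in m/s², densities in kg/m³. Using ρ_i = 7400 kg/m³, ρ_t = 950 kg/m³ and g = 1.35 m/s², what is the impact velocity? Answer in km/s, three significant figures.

Rearranging for v: v = [D / (1.47 · (7400/950)^0.288 · 1110^0.74 · 1.35^-0.23)]^(1/0.44).
D = 25500 m.
(7400/950)^0.288 = 1.806
1110^0.74 = 179.3
1.35^-0.23 = 0.9333
Denominator = 1.47 × 1.806 × 179.3 × 0.9333 = 444.3
D / 444.3 = 25500 / 444.3 = 57.39
v = 57.39^(1/0.44) = 57.39^2.2727 = 9938 m/s

v ≈ 9.94 km/s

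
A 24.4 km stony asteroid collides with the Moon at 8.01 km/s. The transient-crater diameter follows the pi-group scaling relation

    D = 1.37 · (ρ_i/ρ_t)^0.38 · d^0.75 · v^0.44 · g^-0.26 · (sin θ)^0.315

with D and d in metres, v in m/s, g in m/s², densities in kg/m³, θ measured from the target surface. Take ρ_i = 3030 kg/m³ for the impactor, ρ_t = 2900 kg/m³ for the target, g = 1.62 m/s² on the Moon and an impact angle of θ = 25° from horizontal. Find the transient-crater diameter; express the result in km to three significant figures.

D ≈ 95.5 km

In SI units: d = 24400 m, v = 8010 m/s.
(ρ_i/ρ_t)^0.38 = (3030/2900)^0.38 = 1.017
d^0.75 = 24400^0.75 = 1952
v^0.44 = 8010^0.44 = 52.19
g^-0.26 = 1.62^-0.26 = 0.8821
(sin 25°)^0.315 = 0.4226^0.315 = 0.7624
D = 1.37 × 1.017 × 1952 × 52.19 × 0.8821 × 0.7624 = 95457 m
   = 95.46 km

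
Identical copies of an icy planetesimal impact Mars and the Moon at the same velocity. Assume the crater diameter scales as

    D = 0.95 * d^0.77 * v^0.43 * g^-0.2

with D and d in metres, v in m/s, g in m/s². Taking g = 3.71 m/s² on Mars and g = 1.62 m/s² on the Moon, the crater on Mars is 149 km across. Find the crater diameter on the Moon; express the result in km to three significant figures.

All impactor-dependent factors cancel in the ratio, leaving D_Moon/D_Mars = (g_Moon/g_Mars)^-0.2.
(1.62/3.71)^-0.2 = 0.4367^-0.2 = 1.180
D_Moon = 1.180 × 149 km = 176 km

D ≈ 176 km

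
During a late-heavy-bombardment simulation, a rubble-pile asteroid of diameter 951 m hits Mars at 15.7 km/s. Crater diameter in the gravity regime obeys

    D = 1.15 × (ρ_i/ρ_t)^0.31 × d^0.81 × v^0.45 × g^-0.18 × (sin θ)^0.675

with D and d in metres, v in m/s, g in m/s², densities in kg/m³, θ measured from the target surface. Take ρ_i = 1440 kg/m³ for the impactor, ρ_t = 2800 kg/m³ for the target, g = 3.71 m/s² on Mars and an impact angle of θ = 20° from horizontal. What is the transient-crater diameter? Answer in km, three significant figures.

In SI units: v = 15700 m/s.
(ρ_i/ρ_t)^0.31 = (1440/2800)^0.31 = 0.8137
d^0.81 = 951^0.81 = 258.4
v^0.45 = 15700^0.45 = 77.30
g^-0.18 = 3.71^-0.18 = 0.7898
(sin 20°)^0.675 = 0.3420^0.675 = 0.4847
D = 1.15 × 0.8137 × 258.4 × 77.30 × 0.7898 × 0.4847 = 7155 m
   = 7.155 km

D ≈ 7.16 km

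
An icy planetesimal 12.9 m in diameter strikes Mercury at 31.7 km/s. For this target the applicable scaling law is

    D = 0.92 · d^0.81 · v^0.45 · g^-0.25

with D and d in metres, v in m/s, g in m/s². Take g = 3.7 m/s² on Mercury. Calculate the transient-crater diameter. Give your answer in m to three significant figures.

In SI units: v = 31700 m/s.
d^0.81 = 12.9^0.81 = 7.936
v^0.45 = 31700^0.45 = 106.0
g^-0.25 = 3.7^-0.25 = 0.7210
D = 0.92 × 7.936 × 106.0 × 0.7210 = 558.0 m

D ≈ 558 m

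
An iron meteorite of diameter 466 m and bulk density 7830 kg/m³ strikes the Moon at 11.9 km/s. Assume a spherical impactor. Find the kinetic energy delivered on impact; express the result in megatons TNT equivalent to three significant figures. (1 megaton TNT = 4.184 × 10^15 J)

v = 11900 m/s.
Mass m = (π/6) ρ d³ = (π/6) × 7830 × (466)³ = 4.149 × 10^11 kg
E = ½ m v² = 0.5 × 4.149 × 10^11 × (11900)² = 2.938 × 10^19 J
   = 2.938 × 10^19 / 4.184×10^15 = 7022 Mt

E ≈ 7020 Mt TNT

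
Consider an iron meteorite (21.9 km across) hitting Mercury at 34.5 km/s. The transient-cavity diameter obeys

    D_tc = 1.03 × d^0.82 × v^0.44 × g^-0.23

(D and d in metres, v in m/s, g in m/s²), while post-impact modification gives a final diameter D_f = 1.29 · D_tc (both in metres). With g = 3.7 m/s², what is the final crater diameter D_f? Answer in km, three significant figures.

In SI: d = 21900 m, v = 34500 m/s.
d^0.82 = 21900^0.82 = 3624
v^0.44 = 34500^0.44 = 99.23
g^-0.23 = 3.7^-0.23 = 0.7401
D_tc = 1.03 × 3624 × 99.23 × 0.7401 = 2.741 × 10^5 m
D_f = 1.29 × 2.741 × 10^5 = 3.536 × 10^5 m
     = 353.6 km

D_f ≈ 354 km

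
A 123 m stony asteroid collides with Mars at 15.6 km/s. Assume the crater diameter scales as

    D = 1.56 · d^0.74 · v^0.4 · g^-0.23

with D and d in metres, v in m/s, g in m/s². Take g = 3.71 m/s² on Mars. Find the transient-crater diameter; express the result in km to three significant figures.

D ≈ 1.93 km

In SI units: v = 15600 m/s.
d^0.74 = 123^0.74 = 35.20
v^0.4 = 15600^0.4 = 47.56
g^-0.23 = 3.71^-0.23 = 0.7397
D = 1.56 × 35.20 × 47.56 × 0.7397 = 1932 m
   = 1.932 km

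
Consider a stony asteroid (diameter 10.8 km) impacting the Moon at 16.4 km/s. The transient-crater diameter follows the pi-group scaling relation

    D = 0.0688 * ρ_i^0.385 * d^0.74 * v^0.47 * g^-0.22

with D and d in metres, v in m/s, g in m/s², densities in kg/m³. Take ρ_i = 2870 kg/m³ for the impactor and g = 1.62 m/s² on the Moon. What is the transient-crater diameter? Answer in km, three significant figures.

D ≈ 123 km

In SI units: d = 10800 m, v = 16400 m/s.
ρ_i^0.385 = 2870^0.385 = 21.44
d^0.74 = 10800^0.74 = 965.5
v^0.47 = 16400^0.47 = 95.71
g^-0.22 = 1.62^-0.22 = 0.8993
D = 0.0688 × 21.44 × 965.5 × 95.71 × 0.8993 = 1.226 × 10^5 m
   = 122.6 km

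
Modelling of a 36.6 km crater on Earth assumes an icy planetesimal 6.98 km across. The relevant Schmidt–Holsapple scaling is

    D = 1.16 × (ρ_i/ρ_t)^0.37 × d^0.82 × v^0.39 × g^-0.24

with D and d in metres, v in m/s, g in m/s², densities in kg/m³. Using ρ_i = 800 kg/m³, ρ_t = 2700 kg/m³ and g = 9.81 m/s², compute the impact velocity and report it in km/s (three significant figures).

Rearranging for v: v = [D / (1.16 · (800/2700)^0.37 · 6980^0.82 · 9.81^-0.24)]^(1/0.39).
D = 36600 m.
(800/2700)^0.37 = 0.6376
6980^0.82 = 1419
9.81^-0.24 = 0.5781
Denominator = 1.16 × 0.6376 × 1419 × 0.5781 = 606.7
D / 606.7 = 36600 / 606.7 = 60.33
v = 60.33^(1/0.39) = 60.33^2.5641 = 36768 m/s

v ≈ 36.8 km/s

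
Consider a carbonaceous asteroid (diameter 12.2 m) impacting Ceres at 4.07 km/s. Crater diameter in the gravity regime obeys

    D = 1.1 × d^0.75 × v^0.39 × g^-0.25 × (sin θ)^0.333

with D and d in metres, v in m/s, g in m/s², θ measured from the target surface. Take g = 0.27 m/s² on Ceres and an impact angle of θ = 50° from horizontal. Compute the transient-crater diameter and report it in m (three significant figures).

D ≈ 233 m

In SI units: v = 4070 m/s.
d^0.75 = 12.2^0.75 = 6.528
v^0.39 = 4070^0.39 = 25.57
g^-0.25 = 0.27^-0.25 = 1.387
(sin 50°)^0.333 = 0.7660^0.333 = 0.9151
D = 1.1 × 6.528 × 25.57 × 1.387 × 0.9151 = 233.0 m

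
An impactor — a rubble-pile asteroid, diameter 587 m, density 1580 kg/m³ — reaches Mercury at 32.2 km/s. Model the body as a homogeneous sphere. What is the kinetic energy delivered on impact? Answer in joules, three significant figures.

v = 32200 m/s.
Mass m = (π/6) ρ d³ = (π/6) × 1580 × (587)³ = 1.673 × 10^11 kg
E = ½ m v² = 0.5 × 1.673 × 10^11 × (32200)² = 8.673 × 10^19 J

E ≈ 8.67 × 10^19 J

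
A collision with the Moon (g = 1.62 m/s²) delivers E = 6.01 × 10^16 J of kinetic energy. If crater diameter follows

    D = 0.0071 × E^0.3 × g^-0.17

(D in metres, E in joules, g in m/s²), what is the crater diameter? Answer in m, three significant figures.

E^0.3 = (6.01 × 10^16)^0.3 = 1.081 × 10^5
g^-0.17 = 1.62^-0.17 = 0.9213
D = 0.0071 × 1.081 × 10^5 × 0.9213 = 707.1 m

D ≈ 707 m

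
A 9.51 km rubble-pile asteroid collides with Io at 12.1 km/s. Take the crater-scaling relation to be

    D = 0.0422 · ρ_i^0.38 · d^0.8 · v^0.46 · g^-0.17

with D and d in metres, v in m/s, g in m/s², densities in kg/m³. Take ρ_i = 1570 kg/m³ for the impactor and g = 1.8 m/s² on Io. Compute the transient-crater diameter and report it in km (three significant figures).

In SI units: d = 9510 m, v = 12100 m/s.
ρ_i^0.38 = 1570^0.38 = 16.38
d^0.8 = 9510^0.8 = 1522
v^0.46 = 12100^0.46 = 75.52
g^-0.17 = 1.8^-0.17 = 0.9049
D = 0.0422 × 16.38 × 1522 × 75.52 × 0.9049 = 71896 m
   = 71.90 km

D ≈ 71.9 km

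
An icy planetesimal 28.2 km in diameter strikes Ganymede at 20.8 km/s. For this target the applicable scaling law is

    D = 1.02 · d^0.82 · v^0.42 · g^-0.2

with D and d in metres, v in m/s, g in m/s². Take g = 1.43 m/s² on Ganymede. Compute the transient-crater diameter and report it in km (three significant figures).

D ≈ 276 km

In SI units: d = 28200 m, v = 20800 m/s.
d^0.82 = 28200^0.82 = 4459
v^0.42 = 20800^0.42 = 65.10
g^-0.2 = 1.43^-0.2 = 0.9310
D = 1.02 × 4459 × 65.10 × 0.9310 = 2.757 × 10^5 m
   = 275.7 km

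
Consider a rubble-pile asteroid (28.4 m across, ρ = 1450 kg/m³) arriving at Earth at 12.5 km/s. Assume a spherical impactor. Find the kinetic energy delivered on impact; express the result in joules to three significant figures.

E ≈ 1.36 × 10^15 J

v = 12500 m/s.
Mass m = (π/6) ρ d³ = (π/6) × 1450 × (28.4)³ = 1.739 × 10^7 kg
E = ½ m v² = 0.5 × 1.739 × 10^7 × (12500)² = 1.359 × 10^15 J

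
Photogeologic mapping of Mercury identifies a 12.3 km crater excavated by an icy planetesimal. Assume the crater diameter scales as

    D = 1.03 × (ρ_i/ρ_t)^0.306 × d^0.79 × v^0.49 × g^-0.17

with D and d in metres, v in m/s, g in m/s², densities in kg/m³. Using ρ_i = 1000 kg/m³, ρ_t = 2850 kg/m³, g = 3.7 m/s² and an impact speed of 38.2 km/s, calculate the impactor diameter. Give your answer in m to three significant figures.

d ≈ 414 m

Rearranging for d: d = [D / (1.03 · (1000/2850)^0.306 · 38200^0.49 · 3.7^-0.17)]^(1/0.79).
D = 12300 m.
(1000/2850)^0.306 = 0.7258
38200^0.49 = 175.9
3.7^-0.17 = 0.8006
Denominator = 1.03 × 0.7258 × 175.9 × 0.8006 = 105.3
D / 105.3 = 12300 / 105.3 = 116.8
d = 116.8^(1/0.79) = 116.8^1.2658 = 414.0 m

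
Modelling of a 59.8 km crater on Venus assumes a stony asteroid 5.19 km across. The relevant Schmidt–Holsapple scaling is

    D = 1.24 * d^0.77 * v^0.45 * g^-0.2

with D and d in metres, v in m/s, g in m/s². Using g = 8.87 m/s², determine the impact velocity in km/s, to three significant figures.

Rearranging for v: v = [D / (1.24 · 5190^0.77 · 8.87^-0.2)]^(1/0.45).
D = 59800 m.
5190^0.77 = 725.6
8.87^-0.2 = 0.6463
Denominator = 1.24 × 725.6 × 0.6463 = 581.5
D / 581.5 = 59800 / 581.5 = 102.8
v = 102.8^(1/0.45) = 102.8^2.2222 = 29584 m/s

v ≈ 29.6 km/s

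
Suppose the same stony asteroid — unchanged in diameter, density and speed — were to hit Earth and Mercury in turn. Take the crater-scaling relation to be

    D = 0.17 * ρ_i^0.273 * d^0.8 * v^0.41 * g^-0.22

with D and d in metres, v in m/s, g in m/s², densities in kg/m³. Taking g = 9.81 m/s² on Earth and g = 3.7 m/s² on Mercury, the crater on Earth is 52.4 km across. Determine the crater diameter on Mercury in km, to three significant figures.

D ≈ 64.9 km

All impactor-dependent factors cancel in the ratio, leaving D_Mercury/D_Earth = (g_Mercury/g_Earth)^-0.22.
(3.7/9.81)^-0.22 = 0.3772^-0.22 = 1.239
D_Mercury = 1.239 × 52.4 km = 64.9 km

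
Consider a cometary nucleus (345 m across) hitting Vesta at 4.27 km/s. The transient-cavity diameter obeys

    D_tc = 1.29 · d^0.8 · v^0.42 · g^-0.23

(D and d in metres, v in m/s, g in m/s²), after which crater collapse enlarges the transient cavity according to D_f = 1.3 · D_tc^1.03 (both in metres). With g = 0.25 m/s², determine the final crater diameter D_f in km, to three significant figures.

v = 4270 m/s.
d^0.8 = 345^0.8 = 107.2
v^0.42 = 4270^0.42 = 33.48
g^-0.23 = 0.25^-0.23 = 1.376
D_tc = 1.29 × 107.2 × 33.48 × 1.376 = 6371 m
D_f = 1.3 × (6371)^1.03 = 10772 m
     = 10.77 km

D_f ≈ 10.8 km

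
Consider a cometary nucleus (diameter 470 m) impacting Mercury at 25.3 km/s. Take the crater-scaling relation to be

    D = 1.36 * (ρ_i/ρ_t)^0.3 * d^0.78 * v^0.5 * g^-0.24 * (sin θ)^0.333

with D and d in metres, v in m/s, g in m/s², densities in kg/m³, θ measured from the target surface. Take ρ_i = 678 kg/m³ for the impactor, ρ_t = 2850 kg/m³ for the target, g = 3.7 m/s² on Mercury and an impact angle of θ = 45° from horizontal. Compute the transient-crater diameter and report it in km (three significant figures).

D ≈ 11.1 km

In SI units: v = 25300 m/s.
(ρ_i/ρ_t)^0.3 = (678/2850)^0.3 = 0.6500
d^0.78 = 470^0.78 = 121.4
v^0.5 = 25300^0.5 = 159.1
g^-0.24 = 3.7^-0.24 = 0.7305
(sin 45°)^0.333 = 0.7071^0.333 = 0.8910
D = 1.36 × 0.6500 × 121.4 × 159.1 × 0.7305 × 0.8910 = 11113 m
   = 11.11 km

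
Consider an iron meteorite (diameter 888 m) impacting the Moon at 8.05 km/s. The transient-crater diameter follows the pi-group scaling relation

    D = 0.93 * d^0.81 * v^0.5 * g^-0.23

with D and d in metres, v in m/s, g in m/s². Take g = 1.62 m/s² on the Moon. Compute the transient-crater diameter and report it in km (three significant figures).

D ≈ 18.3 km

In SI units: v = 8050 m/s.
d^0.81 = 888^0.81 = 244.5
v^0.5 = 8050^0.5 = 89.72
g^-0.23 = 1.62^-0.23 = 0.8950
D = 0.93 × 244.5 × 89.72 × 0.8950 = 18259 m
   = 18.26 km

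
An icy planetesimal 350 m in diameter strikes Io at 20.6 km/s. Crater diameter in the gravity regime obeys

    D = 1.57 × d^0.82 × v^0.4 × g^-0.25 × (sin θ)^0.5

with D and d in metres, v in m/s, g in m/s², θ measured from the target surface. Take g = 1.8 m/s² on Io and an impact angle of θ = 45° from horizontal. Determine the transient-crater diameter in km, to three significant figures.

In SI units: v = 20600 m/s.
d^0.82 = 350^0.82 = 121.9
v^0.4 = 20600^0.4 = 53.16
g^-0.25 = 1.8^-0.25 = 0.8633
(sin 45°)^0.5 = 0.7071^0.5 = 0.8409
D = 1.57 × 121.9 × 53.16 × 0.8633 × 0.8409 = 7386 m
   = 7.386 km

D ≈ 7.39 km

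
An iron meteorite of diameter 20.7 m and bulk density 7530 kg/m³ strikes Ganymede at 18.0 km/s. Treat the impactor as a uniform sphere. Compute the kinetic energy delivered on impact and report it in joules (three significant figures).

v = 18000 m/s.
Mass m = (π/6) ρ d³ = (π/6) × 7530 × (20.7)³ = 3.497 × 10^7 kg
E = ½ m v² = 0.5 × 3.497 × 10^7 × (18000)² = 5.665 × 10^15 J

E ≈ 5.67 × 10^15 J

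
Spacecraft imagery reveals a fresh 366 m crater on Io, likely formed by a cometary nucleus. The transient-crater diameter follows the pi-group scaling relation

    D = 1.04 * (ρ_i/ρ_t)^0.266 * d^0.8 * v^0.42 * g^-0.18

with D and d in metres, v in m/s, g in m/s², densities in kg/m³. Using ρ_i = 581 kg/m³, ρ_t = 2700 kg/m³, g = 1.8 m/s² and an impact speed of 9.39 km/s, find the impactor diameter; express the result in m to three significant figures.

d ≈ 23.8 m

Rearranging for d: d = [D / (1.04 · (581/2700)^0.266 · 9390^0.42 · 1.8^-0.18)]^(1/0.8).
(581/2700)^0.266 = 0.6646
9390^0.42 = 46.61
1.8^-0.18 = 0.8996
Denominator = 1.04 × 0.6646 × 46.61 × 0.8996 = 28.98
D / 28.98 = 366 / 28.98 = 12.63
d = 12.63^(1/0.8) = 12.63^1.25 = 23.81 m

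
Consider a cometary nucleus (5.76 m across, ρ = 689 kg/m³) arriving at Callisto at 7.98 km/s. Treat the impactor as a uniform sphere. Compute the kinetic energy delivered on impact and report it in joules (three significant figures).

v = 7980 m/s.
Mass m = (π/6) ρ d³ = (π/6) × 689 × (5.76)³ = 6.894 × 10^4 kg
E = ½ m v² = 0.5 × 6.894 × 10^4 × (7980)² = 2.195 × 10^12 J

E ≈ 2.20 × 10^12 J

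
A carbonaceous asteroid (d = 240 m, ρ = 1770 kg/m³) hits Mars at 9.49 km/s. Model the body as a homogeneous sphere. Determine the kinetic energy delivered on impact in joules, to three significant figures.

E ≈ 5.77 × 10^17 J

v = 9490 m/s.
Mass m = (π/6) ρ d³ = (π/6) × 1770 × (240)³ = 1.281 × 10^10 kg
E = ½ m v² = 0.5 × 1.281 × 10^10 × (9490)² = 5.768 × 10^17 J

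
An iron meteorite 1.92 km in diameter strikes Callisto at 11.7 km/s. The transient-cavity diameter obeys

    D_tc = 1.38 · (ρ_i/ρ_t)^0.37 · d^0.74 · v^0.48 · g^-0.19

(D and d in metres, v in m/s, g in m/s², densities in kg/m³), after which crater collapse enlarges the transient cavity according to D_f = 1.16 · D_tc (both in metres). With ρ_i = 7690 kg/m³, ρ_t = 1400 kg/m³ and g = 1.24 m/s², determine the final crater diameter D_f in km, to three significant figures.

D_f ≈ 69.6 km

In SI: d = 1920 m, v = 11700 m/s.
(ρ_i/ρ_t)^0.37 = (7690/1400)^0.37 = 1.878
d^0.74 = 1920^0.74 = 268.9
v^0.48 = 11700^0.48 = 89.69
g^-0.19 = 1.24^-0.19 = 0.9600
D_tc = 1.38 × 1.878 × 268.9 × 89.69 × 0.9600 = 60000 m
D_f = 1.16 × 60000 = 69600 m
     = 69.60 km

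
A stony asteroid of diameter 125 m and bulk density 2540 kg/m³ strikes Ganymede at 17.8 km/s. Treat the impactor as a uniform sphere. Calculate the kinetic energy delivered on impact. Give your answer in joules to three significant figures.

E ≈ 4.12 × 10^17 J

v = 17800 m/s.
Mass m = (π/6) ρ d³ = (π/6) × 2540 × (125)³ = 2.598 × 10^9 kg
E = ½ m v² = 0.5 × 2.598 × 10^9 × (17800)² = 4.116 × 10^17 J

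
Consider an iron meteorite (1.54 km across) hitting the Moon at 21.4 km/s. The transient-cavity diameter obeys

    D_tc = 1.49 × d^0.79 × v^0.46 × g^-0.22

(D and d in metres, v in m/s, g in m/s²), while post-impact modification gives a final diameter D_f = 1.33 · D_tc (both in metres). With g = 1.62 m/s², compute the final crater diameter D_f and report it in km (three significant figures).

In SI: d = 1540 m, v = 21400 m/s.
d^0.79 = 1540^0.79 = 329.7
v^0.46 = 21400^0.46 = 98.17
g^-0.22 = 1.62^-0.22 = 0.8993
D_tc = 1.49 × 329.7 × 98.17 × 0.8993 = 43370 m
D_f = 1.33 × 43370 = 57682 m
     = 57.68 km

D_f ≈ 57.7 km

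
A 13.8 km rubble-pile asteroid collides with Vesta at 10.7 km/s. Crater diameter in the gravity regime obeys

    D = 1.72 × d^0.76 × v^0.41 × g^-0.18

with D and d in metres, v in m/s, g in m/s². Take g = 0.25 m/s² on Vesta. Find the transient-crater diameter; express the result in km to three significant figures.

D ≈ 139 km

In SI units: d = 13800 m, v = 10700 m/s.
d^0.76 = 13800^0.76 = 1401
v^0.41 = 10700^0.41 = 44.88
g^-0.18 = 0.25^-0.18 = 1.283
D = 1.72 × 1401 × 44.88 × 1.283 = 1.388 × 10^5 m
   = 138.8 km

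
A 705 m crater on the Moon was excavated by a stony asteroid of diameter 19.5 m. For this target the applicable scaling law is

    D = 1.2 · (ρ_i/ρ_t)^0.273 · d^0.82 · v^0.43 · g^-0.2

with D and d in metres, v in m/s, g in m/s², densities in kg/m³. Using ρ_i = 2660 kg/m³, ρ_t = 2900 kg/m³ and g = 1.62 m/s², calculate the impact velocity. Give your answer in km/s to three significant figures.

Rearranging for v: v = [D / (1.2 · (2660/2900)^0.273 · 19.5^0.82 · 1.62^-0.2)]^(1/0.43).
(2660/2900)^0.273 = 0.9767
19.5^0.82 = 11.42
1.62^-0.2 = 0.9080
Denominator = 1.2 × 0.9767 × 11.42 × 0.9080 = 12.15
D / 12.15 = 705 / 12.15 = 58.02
v = 58.02^(1/0.43) = 58.02^2.3256 = 12629 m/s

v ≈ 12.6 km/s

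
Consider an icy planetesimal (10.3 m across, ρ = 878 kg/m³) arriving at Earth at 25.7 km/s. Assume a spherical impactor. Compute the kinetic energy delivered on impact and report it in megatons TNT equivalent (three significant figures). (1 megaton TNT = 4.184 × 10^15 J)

v = 25700 m/s.
Mass m = (π/6) ρ d³ = (π/6) × 878 × (10.3)³ = 5.023 × 10^5 kg
E = ½ m v² = 0.5 × 5.023 × 10^5 × (25700)² = 1.659 × 10^14 J
   = 1.659 × 10^14 / 4.184×10^15 = 0.03965 Mt

E ≈ 0.0397 Mt TNT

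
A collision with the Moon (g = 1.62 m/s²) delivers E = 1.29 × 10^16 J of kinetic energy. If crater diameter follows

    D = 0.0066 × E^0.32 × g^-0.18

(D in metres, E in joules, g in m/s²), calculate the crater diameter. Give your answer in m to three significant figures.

E^0.32 = (1.29 × 10^16)^0.32 = 1.430 × 10^5
g^-0.18 = 1.62^-0.18 = 0.9168
D = 0.0066 × 1.430 × 10^5 × 0.9168 = 865.3 m

D ≈ 865 m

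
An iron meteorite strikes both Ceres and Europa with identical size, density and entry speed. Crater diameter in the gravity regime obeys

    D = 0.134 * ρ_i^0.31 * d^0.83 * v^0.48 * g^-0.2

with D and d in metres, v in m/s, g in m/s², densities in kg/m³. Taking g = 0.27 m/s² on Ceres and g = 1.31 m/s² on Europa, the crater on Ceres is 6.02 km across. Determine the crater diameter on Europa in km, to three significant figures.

D ≈ 4.39 km

All impactor-dependent factors cancel in the ratio, leaving D_Europa/D_Ceres = (g_Europa/g_Ceres)^-0.2.
(1.31/0.27)^-0.2 = 4.852^-0.2 = 0.7291
D_Europa = 0.7291 × 6.02 km = 4.39 km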